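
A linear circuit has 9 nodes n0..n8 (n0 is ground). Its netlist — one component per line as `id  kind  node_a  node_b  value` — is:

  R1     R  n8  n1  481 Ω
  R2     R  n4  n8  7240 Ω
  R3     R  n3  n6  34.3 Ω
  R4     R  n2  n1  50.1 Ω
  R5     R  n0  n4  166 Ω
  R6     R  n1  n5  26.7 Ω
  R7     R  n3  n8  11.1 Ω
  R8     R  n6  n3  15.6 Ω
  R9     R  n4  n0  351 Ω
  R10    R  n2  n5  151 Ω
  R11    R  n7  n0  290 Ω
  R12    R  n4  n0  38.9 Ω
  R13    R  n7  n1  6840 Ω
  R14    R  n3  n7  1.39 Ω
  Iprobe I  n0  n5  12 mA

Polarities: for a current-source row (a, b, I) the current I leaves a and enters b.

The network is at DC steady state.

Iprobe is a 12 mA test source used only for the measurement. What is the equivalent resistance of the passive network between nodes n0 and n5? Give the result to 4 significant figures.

R_eq = 761.8 Ω

Element admittances at DC:
  Y(R1) = 0.002079 S between n8,n1
  Y(R2) = 0.0001381 S between n4,n8
  Y(R3) = 0.02915 S between n3,n6
  Y(R4) = 0.01996 S between n2,n1
  Y(R5) = 0.006024 S between n0,n4
  Y(R6) = 0.03745 S between n1,n5
  Y(R7) = 0.09009 S between n3,n8
  Y(R8) = 0.06410 S between n6,n3
  Y(R9) = 0.002849 S between n4,n0
  Y(R10) = 0.006623 S between n2,n5
  Y(R11) = 0.003448 S between n7,n0
  Y(R12) = 0.02571 S between n4,n0
  Y(R13) = 0.0001462 S between n7,n1
  Y(R14) = 0.7194 S between n3,n7
  Iprobe: injects 0.012 A into n5 (from n0)
Assemble and solve the 8×8 MNA system:
  V(n1)=8.859  V(n2)=8.930  V(n3)=3.356  V(n4)=0.01383  V(n5)=9.142  V(n6)=3.356  V(n7)=3.341  V(n8)=3.475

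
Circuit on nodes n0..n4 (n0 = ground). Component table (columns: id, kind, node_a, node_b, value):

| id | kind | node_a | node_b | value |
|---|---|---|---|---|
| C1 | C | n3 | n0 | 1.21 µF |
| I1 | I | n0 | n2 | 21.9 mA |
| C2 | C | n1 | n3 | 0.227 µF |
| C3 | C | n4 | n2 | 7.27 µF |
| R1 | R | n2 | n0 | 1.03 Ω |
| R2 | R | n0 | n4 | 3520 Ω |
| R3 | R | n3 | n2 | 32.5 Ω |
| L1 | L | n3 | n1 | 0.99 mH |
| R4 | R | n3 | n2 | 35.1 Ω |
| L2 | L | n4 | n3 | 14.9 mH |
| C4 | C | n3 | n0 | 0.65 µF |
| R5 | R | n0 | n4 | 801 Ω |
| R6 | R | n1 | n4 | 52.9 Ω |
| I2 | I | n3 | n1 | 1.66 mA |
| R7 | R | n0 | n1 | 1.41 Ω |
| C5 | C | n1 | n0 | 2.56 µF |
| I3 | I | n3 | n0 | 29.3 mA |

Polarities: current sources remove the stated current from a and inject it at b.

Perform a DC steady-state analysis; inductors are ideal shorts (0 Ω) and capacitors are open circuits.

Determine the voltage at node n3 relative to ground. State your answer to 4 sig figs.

-0.03658 V

Apply KCL at each of the 4 non-ground nodes and solve the resulting linear system.
Node n1: branches {C2, L1, R6, I2, R7, C5} → V_1 = -0.03658
Node n2: branches {I1, C3, R1, R3, R4} → V_2 = 0.01916
Node n3: branches {C1, C2, R3, L1, R4, L2, C4, I2, I3} → V_3 = -0.03658
Node n4: branches {C3, R2, L2, R5, R6} → V_4 = -0.03658
Source currents: i(L1)=-0.02760, i(L2)=5.606e-05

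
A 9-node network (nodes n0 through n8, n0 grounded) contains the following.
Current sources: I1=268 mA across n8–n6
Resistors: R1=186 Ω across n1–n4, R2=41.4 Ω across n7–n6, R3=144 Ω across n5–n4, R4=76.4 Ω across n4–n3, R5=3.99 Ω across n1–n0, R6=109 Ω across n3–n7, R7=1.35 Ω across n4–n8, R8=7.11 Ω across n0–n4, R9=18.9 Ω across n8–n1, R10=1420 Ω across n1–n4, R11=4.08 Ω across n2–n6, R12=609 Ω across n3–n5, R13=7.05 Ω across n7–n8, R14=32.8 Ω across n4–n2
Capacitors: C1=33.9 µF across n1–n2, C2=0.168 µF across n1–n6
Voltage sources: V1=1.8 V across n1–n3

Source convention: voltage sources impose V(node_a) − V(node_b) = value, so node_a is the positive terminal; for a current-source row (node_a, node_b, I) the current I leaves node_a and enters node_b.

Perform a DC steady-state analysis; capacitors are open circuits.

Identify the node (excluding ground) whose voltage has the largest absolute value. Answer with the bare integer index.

Apply KCL at each of the 8 non-ground nodes and solve the resulting linear system.
Node n1: branches {R1, C1, R5, R9, C2, R10, V1} → V_1 = 0.07648
Node n2: branches {C1, R11, R14} → V_2 = 4.727
Node n3: branches {R4, R6, R12, V1} → V_3 = -1.724
Node n4: branches {R1, R3, R4, R7, R8, R10, R14} → V_4 = -0.1363
Node n5: branches {R3, R12} → V_5 = -0.4398
Node n6: branches {I1, R2, C2, R11} → V_6 = 5.332
Node n7: branches {R2, R6, R13} → V_7 = 0.3752
Node n8: branches {I1, R7, R9, R13} → V_8 = -0.3332
Source currents: i(V1)=-0.04214

6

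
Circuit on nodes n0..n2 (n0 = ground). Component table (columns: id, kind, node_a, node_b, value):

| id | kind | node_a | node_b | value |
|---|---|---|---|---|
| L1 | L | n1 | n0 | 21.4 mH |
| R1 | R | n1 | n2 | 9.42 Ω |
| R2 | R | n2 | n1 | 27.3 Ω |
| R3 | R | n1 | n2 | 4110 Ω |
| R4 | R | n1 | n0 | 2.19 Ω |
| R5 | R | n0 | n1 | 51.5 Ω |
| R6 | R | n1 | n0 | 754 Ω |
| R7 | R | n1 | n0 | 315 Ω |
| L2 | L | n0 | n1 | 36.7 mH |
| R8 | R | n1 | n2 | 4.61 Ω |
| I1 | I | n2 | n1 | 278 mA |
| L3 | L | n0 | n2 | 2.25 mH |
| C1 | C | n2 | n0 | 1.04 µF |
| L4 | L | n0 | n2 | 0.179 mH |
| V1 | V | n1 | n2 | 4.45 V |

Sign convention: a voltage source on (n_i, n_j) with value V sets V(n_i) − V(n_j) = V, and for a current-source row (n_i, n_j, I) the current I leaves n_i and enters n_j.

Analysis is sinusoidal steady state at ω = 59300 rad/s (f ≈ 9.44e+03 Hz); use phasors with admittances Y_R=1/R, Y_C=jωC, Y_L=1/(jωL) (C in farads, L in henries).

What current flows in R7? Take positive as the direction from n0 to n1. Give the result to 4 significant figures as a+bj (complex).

-0.0001004+0.001168j A

Apply KCL at each of the 2 non-ground nodes and solve the resulting linear system.
Node n1: branches {L1, R1, R2, R3, R4, R5, R6, R7, L2, R8, I1, V1} → V_1 = 0.03161-0.3680j
Node n2: branches {R1, R2, R3, R8, I1, L3, C1, L4, V1} → V_2 = -4.418-0.3680j
Source currents: i(V1)=-1.339+0.1769j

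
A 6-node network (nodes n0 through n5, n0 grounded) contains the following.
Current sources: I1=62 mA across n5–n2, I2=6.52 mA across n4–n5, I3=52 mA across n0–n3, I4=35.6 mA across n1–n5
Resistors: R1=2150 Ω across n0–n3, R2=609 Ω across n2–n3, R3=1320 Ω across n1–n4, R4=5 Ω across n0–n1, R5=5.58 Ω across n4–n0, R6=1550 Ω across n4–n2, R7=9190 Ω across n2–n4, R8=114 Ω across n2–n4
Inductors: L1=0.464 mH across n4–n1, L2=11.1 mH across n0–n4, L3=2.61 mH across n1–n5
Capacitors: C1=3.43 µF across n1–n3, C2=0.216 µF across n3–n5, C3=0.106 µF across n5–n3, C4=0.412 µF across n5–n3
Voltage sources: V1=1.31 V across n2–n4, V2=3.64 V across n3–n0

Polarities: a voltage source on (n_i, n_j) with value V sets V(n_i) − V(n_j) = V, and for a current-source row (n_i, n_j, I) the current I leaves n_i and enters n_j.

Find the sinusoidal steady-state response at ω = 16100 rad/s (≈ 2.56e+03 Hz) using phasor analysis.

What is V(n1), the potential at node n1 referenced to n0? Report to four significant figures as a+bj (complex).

-0.2307+0.9818j V

Apply KCL at each of the 5 non-ground nodes and solve the resulting linear system.
Node n1: branches {L1, R3, R4, C1, L3, I4} → V_1 = -0.2307+0.9818j
Node n2: branches {I1, R2, R6, R7, R8, V1} → V_2 = 1.886+0.6164j
Node n3: branches {R1, R2, I3, C1, C2, C3, C4, V2} → V_3 = 3.640+0.000j
Node n4: branches {L1, I2, R3, L2, R5, R6, R7, R8, V1} → V_4 = 0.5759+0.6164j
Node n5: branches {I1, I2, L3, I4, C2, C3, C4} → V_5 = -4.049+0.2909j
Source currents: i(V1)=0.05240-0.001012j, i(V2)=-0.01023-0.3036j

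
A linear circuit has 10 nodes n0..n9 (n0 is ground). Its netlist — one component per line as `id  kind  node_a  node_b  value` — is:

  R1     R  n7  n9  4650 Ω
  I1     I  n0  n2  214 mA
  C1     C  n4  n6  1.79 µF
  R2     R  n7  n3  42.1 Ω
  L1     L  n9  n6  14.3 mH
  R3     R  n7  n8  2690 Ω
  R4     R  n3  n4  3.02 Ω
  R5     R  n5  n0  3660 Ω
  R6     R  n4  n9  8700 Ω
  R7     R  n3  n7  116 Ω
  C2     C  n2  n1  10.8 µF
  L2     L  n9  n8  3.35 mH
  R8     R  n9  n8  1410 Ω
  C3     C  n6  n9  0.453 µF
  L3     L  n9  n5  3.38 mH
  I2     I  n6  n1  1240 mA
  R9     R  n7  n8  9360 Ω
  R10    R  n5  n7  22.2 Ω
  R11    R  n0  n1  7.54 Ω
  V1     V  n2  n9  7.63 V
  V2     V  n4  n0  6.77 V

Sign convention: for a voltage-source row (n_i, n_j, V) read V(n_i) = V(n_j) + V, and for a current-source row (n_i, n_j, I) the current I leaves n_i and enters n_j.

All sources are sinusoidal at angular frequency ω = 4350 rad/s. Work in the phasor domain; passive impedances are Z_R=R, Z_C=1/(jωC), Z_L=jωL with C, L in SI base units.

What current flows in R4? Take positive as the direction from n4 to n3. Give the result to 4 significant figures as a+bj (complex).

0.2504-0.6759j A

MNA unknowns: 9 node voltages V₁..V_9 plus 2 source currents (V1, V2)
R1: Y=0.0002151+0.000j on G[7,9]
I1: z[0]−=0.214, z[2]+=0.214
C1: Y=0.000+0.007787j on G[4,6]
R2: Y=0.02375+0.000j on G[7,3]
L1: Y=0.000-0.01608j on G[9,6]
R3: Y=0.0003717+0.000j on G[7,8]
R4: Y=0.3311+0.000j on G[3,4]
R5: Y=0.0002732+0.000j on G[5,0]
R6: Y=0.0001149+0.000j on G[4,9]
R7: Y=0.008621+0.000j on G[3,7]
C2: Y=0.000+0.04698j on G[2,1]
L2: Y=0.000-0.06862j on G[9,8]
R8: Y=0.0007092+0.000j on G[9,8]
C3: Y=0.000+0.001971j on G[6,9]
L3: Y=0.000-0.06801j on G[9,5]
I2: z[6]−=1.24, z[1]+=1.24
R9: Y=0.0001068+0.000j on G[7,8]
R10: Y=0.04505+0.000j on G[5,7]
R11: Y=0.1326+0.000j on G[0,1]
V1: row V2−V9=7.63, i_V1 at 2,9
V2: row V4−V0=6.77, i_V2 at 4,0
solve → V1=-3.503-2.086j, V2=-9.391+34.20j, V3=6.014+2.041j, V4=6.770+0.000j, V5=-7.047+37.75j, V6=-46.34-119.9j, V7=-1.722+22.92j, V8=-16.94+34.30j, V9=-17.02+34.20j
aux → i_V1=1.919+0.2766j, i_V2=0.6805+0.2663j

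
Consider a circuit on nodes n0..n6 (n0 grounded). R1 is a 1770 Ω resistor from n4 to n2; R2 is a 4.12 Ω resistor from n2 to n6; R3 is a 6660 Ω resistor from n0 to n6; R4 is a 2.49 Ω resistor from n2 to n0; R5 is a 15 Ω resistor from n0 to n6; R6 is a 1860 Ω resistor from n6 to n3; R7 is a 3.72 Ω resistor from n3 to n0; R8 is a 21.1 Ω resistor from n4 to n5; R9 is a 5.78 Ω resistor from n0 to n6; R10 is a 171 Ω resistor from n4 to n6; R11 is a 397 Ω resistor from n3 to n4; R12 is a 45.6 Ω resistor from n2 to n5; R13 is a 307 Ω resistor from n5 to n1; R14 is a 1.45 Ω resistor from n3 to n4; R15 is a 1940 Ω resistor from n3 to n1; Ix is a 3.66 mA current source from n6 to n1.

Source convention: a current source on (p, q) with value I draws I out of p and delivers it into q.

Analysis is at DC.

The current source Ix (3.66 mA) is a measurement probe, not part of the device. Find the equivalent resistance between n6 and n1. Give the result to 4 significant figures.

Element admittances at DC:
  Y(R1) = 0.0005650 S between n4,n2
  Y(R2) = 0.2427 S between n2,n6
  Y(R3) = 0.0001502 S between n0,n6
  Y(R4) = 0.4016 S between n2,n0
  Y(R5) = 0.06667 S between n0,n6
  Y(R6) = 0.0005376 S between n6,n3
  Y(R7) = 0.2688 S between n3,n0
  Y(R8) = 0.04739 S between n4,n5
  Y(R9) = 0.1730 S between n0,n6
  Y(R10) = 0.005848 S between n4,n6
  Y(R11) = 0.002519 S between n3,n4
  Y(R12) = 0.02193 S between n2,n5
  Y(R13) = 0.003257 S between n5,n1
  Y(R14) = 0.6897 S between n3,n4
  Y(R15) = 0.0005155 S between n3,n1
  Ix: injects 0.00366 A into n1 (from n6)
Assemble and solve the 6×6 MNA system:
  V(n1)=1.017  V(n2)=-0.001132  V(n3)=0.008741  V(n4)=0.01140  V(n5)=0.05273  V(n6)=-0.007902

R_eq = 280.0 Ω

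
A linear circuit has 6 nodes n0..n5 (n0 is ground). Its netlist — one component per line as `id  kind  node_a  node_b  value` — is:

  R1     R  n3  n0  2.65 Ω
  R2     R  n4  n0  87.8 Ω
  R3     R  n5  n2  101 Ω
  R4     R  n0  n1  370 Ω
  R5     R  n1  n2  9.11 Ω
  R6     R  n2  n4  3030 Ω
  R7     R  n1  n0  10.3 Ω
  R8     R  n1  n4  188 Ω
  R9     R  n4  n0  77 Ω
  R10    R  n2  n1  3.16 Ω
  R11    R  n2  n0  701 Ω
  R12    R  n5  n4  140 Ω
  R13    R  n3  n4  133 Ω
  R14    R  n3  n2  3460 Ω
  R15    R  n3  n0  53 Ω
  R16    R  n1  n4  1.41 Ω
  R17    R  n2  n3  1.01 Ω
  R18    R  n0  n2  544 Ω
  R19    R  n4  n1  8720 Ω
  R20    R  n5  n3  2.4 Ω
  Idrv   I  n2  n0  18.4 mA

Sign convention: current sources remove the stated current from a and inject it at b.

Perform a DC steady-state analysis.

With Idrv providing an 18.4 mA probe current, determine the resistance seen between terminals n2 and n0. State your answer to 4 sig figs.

R_eq = 2.613 Ω

MNA unknowns: 5 node voltages V₁..V_5
R1: Y=0.3774 on G[3,0]
R2: Y=0.01139 on G[4,0]
R3: Y=0.009901 on G[5,2]
R4: Y=0.002703 on G[0,1]
R5: Y=0.1098 on G[1,2]
R6: Y=0.0003300 on G[2,4]
R7: Y=0.09709 on G[1,0]
R8: Y=0.005319 on G[1,4]
R9: Y=0.01299 on G[4,0]
R10: Y=0.3165 on G[2,1]
R11: Y=0.001427 on G[2,0]
R12: Y=0.007143 on G[5,4]
R13: Y=0.007519 on G[3,4]
R14: Y=0.0002890 on G[3,2]
R15: Y=0.01887 on G[3,0]
R16: Y=0.7092 on G[1,4]
R17: Y=0.9901 on G[2,3]
R18: Y=0.001838 on G[0,2]
R19: Y=0.0001147 on G[4,1]
R20: Y=0.4167 on G[5,3]
Idrv: z[2]−=0.0184, z[0]+=0.0184
solve → V1=-0.03725, V2=-0.04807, V3=-0.03444, V4=-0.03600, V5=-0.03478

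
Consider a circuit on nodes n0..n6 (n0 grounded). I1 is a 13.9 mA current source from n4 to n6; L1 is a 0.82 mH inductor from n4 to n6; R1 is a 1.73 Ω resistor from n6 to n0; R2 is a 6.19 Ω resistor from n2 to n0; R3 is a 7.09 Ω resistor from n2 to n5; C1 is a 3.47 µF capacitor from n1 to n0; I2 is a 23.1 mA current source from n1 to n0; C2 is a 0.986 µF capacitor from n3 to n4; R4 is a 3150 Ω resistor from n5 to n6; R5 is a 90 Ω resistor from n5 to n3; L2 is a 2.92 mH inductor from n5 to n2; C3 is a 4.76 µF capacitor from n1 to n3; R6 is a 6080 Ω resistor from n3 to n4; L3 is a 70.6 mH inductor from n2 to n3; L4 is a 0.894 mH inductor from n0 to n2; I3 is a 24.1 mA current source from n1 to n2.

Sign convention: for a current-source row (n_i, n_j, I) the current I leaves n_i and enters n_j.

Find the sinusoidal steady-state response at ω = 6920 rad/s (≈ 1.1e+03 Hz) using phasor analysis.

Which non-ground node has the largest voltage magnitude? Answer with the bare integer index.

Apply KCL at each of the 6 non-ground nodes and solve the resulting linear system.
Node n1: branches {C1, I2, C3, I3} → V_1 = -0.3272+1.454j
Node n2: branches {R2, R3, L2, L3, L4, I3} → V_2 = 0.02687+0.09813j
Node n3: branches {C2, R5, C3, R6, L3} → V_3 = -0.5657+1.081j
Node n4: branches {I1, L1, C2, R6} → V_4 = 0.006516-0.1327j
Node n5: branches {R3, R4, R5, L2} → V_5 = -0.03325+0.1501j
Node n6: branches {I1, L1, R1, R4} → V_6 = -0.01450-0.006323j

1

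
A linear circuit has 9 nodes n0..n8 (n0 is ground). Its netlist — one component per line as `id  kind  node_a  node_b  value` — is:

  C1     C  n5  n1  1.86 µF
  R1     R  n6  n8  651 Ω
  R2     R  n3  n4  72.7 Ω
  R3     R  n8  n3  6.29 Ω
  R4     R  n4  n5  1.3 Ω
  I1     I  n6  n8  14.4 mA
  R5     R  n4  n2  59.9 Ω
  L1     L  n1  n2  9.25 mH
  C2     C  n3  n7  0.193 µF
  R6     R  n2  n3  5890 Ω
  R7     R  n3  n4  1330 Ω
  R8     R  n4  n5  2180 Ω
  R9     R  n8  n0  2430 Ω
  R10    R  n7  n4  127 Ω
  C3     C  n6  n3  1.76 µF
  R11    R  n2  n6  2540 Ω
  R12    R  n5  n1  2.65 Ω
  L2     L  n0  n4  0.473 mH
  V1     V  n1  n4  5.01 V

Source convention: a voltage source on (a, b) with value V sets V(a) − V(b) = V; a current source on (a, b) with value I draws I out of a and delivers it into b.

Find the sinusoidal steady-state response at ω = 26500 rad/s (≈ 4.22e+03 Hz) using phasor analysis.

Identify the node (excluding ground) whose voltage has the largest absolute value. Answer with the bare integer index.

Element admittances at ω=26500 rad/s:
  Y(C1) = 0.000+0.04929j S between n5,n1
  Y(R1) = 0.001536+0.000j S between n6,n8
  Y(R2) = 0.01376+0.000j S between n3,n4
  Y(R3) = 0.1590+0.000j S between n8,n3
  Y(R4) = 0.7692+0.000j S between n4,n5
  I1: injects 0.0144 A into n8 (from n6)
  Y(R5) = 0.01669+0.000j S between n4,n2
  Y(L1) = 0.000-0.004080j S between n1,n2
  Y(C2) = 0.000+0.005115j S between n3,n7
  Y(R6) = 0.0001698+0.000j S between n2,n3
  Y(R7) = 0.0007519+0.000j S between n3,n4
  Y(R8) = 0.0004587+0.000j S between n4,n5
  Y(R9) = 0.0004115+0.000j S between n8,n0
  Y(R10) = 0.007874+0.000j S between n7,n4
  Y(C3) = 0.000+0.04664j S between n6,n3
  Y(R11) = 0.0003937+0.000j S between n2,n6
  Y(R12) = 0.3774+0.000j S between n5,n1
  Y(L2) = 0.000-0.07978j S between n0,n4
  V1: constraint V(n1)−V(n4) = 5.01
Assemble and solve the 9×9 MNA system:
  V(n1)=5.010-0.0004508j  V(n2)=0.2632-1.117j  V(n3)=-0.001876-0.04217j  V(n4)=-0.0002020-0.0004508j  V(n5)=1.654+0.1437j  V(n6)=-0.02337+0.2605j  V(n7)=0.01836-0.01359j  V(n8)=0.08740-0.03917j
  i(V1)=-1.278-0.09162j

1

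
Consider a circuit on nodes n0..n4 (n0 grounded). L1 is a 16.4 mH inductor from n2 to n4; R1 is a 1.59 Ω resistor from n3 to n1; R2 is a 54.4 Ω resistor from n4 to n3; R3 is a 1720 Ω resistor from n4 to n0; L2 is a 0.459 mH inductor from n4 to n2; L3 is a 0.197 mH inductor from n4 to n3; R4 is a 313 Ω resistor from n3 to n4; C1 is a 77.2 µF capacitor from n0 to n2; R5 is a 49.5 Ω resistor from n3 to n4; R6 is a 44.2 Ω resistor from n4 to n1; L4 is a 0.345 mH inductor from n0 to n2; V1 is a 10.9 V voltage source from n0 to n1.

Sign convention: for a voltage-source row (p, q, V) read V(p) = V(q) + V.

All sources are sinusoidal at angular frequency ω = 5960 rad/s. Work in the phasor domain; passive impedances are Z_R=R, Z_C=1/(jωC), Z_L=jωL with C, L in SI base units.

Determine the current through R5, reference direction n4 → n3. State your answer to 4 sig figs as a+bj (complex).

Element admittances at ω=5960 rad/s:
  Y(L1) = 0.000-0.01023j S between n2,n4
  Y(R1) = 0.6289+0.000j S between n3,n1
  Y(R2) = 0.01838+0.000j S between n4,n3
  Y(R3) = 0.0005814+0.000j S between n4,n0
  Y(L2) = 0.000-0.3655j S between n4,n2
  Y(L3) = 0.000-0.8517j S between n4,n3
  Y(R4) = 0.003195+0.000j S between n3,n4
  Y(C1) = 0.000+0.4601j S between n0,n2
  Y(R5) = 0.02020+0.000j S between n3,n4
  Y(R6) = 0.02262+0.000j S between n4,n1
  Y(L4) = 0.000-0.4863j S between n0,n2
  V1: constraint V(n0)−V(n1) = 10.9
Assemble and solve the 5×5 MNA system:
  V(n1)=-10.90+0.000j  V(n2)=-9.901-0.3756j  V(n3)=-10.89-0.3980j  V(n4)=-10.59-0.4018j
  i(V1)=-0.01601+0.2594j

0.005933-7.671e-05j A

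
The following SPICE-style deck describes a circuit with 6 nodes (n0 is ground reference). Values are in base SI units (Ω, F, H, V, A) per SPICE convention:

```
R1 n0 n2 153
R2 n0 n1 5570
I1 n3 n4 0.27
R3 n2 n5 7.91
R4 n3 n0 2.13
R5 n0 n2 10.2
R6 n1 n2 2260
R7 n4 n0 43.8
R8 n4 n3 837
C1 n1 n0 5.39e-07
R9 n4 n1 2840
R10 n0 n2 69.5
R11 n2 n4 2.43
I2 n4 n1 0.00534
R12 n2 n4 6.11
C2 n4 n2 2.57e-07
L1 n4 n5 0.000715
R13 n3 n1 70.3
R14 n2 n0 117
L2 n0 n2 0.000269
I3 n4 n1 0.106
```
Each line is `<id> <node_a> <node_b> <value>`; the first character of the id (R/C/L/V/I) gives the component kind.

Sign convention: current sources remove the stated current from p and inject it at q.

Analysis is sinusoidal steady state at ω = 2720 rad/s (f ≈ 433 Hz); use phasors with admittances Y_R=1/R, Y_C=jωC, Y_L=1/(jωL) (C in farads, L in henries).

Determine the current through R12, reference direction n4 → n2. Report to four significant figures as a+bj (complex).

0.03648+0.0007575j A

Element admittances at ω=2720 rad/s:
  Y(R1) = 0.006536+0.000j S between n0,n2
  Y(R2) = 0.0001795+0.000j S between n0,n1
  I1: injects 0.27 A into n4 (from n3)
  Y(R3) = 0.1264+0.000j S between n2,n5
  Y(R4) = 0.4695+0.000j S between n3,n0
  Y(R5) = 0.09804+0.000j S between n0,n2
  Y(R6) = 0.0004425+0.000j S between n1,n2
  Y(R7) = 0.02283+0.000j S between n4,n0
  Y(R8) = 0.001195+0.000j S between n4,n3
  Y(C1) = 0.000+0.001466j S between n1,n0
  Y(R9) = 0.0003521+0.000j S between n4,n1
  Y(R10) = 0.01439+0.000j S between n0,n2
  Y(R11) = 0.4115+0.000j S between n2,n4
  I2: injects 0.00534 A into n1 (from n4)
  Y(R12) = 0.1637+0.000j S between n2,n4
  Y(C2) = 0.000+0.0006990j S between n4,n2
  Y(L1) = 0.000-0.5142j S between n4,n5
  Y(R13) = 0.01422+0.000j S between n3,n1
  Y(R14) = 0.008547+0.000j S between n2,n0
  Y(L2) = 0.000-1.367j S between n0,n2
  I3: injects 0.106 A into n1 (from n4)
Assemble and solve the 5×5 MNA system:
  V(n1)=6.936-0.6813j  V(n2)=0.01324+0.1144j  V(n3)=-0.3528-0.01969j  V(n4)=0.2362+0.1190j  V(n5)=0.2245+0.06704j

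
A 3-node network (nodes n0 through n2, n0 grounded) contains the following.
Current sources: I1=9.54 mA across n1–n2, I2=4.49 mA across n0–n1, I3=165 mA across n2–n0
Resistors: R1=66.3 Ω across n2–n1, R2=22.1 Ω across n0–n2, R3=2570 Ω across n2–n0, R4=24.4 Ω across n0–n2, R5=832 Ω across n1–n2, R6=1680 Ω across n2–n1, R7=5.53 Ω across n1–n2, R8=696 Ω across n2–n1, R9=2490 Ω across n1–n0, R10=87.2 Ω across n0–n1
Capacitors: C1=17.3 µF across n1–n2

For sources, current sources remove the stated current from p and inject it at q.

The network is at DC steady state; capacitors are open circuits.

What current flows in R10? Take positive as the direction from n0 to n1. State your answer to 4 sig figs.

0.01800 A

Element admittances at DC:
  I1: injects 0.00954 A into n2 (from n1)
  Y(R1) = 0.01508 S between n2,n1
  Y(C1) = 0.000 S between n1,n2
  Y(R2) = 0.04525 S between n0,n2
  Y(R3) = 0.0003891 S between n2,n0
  Y(R4) = 0.04098 S between n0,n2
  Y(R5) = 0.001202 S between n1,n2
  Y(R6) = 0.0005952 S between n2,n1
  Y(R7) = 0.1808 S between n1,n2
  Y(R8) = 0.001437 S between n2,n1
  Y(R9) = 0.0004016 S between n1,n0
  I2: injects 0.00449 A into n1 (from n0)
  Y(R10) = 0.01147 S between n0,n1
  I3: injects 0.165 A into n0 (from n2)
Assemble and solve the 2×2 MNA system:
  V(n1)=-1.570  V(n2)=-1.638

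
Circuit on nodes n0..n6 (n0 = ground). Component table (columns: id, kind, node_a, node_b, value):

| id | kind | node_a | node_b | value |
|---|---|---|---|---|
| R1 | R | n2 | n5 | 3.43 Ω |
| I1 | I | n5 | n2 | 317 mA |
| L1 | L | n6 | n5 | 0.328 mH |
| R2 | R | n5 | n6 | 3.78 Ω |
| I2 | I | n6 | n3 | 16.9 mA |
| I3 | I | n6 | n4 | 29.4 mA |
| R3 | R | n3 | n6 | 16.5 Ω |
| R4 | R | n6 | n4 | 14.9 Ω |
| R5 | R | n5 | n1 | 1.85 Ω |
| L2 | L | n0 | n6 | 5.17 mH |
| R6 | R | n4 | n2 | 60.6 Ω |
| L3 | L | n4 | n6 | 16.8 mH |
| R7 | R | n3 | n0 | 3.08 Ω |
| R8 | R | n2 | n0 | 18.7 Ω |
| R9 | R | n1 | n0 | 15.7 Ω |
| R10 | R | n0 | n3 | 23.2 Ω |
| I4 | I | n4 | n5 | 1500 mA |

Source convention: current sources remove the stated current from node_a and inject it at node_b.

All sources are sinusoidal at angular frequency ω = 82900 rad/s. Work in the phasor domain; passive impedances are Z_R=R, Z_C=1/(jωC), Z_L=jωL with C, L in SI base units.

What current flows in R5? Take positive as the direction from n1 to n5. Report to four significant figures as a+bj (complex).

-0.07041-0.007101j A

MNA unknowns: 6 node voltages V₁..V_6
R1: Y=0.2915+0.000j on G[2,5]
I1: z[5]−=0.317, z[2]+=0.317
L1: Y=0.000-0.03678j on G[6,5]
R2: Y=0.2646+0.000j on G[5,6]
I2: z[6]−=0.0169, z[3]+=0.0169
I3: z[6]−=0.0294, z[4]+=0.0294
R3: Y=0.06061+0.000j on G[3,6]
R4: Y=0.06711+0.000j on G[6,4]
R5: Y=0.5405+0.000j on G[5,1]
L2: Y=0.000-0.002333j on G[0,6]
R6: Y=0.01650+0.000j on G[4,2]
L3: Y=0.000-0.0007180j on G[4,6]
R7: Y=0.3247+0.000j on G[3,0]
R8: Y=0.05348+0.000j on G[2,0]
R9: Y=0.06369+0.000j on G[1,0]
R10: Y=0.04310+0.000j on G[0,3]
I4: z[4]−=1.5, z[5]+=1.5
solve → V1=1.105+0.1115j, V2=0.9832+0.08222j, V3=-0.3322-0.04793j, V4=-19.50-0.4006j, V5=1.236+0.1246j, V6=-2.627-0.3388j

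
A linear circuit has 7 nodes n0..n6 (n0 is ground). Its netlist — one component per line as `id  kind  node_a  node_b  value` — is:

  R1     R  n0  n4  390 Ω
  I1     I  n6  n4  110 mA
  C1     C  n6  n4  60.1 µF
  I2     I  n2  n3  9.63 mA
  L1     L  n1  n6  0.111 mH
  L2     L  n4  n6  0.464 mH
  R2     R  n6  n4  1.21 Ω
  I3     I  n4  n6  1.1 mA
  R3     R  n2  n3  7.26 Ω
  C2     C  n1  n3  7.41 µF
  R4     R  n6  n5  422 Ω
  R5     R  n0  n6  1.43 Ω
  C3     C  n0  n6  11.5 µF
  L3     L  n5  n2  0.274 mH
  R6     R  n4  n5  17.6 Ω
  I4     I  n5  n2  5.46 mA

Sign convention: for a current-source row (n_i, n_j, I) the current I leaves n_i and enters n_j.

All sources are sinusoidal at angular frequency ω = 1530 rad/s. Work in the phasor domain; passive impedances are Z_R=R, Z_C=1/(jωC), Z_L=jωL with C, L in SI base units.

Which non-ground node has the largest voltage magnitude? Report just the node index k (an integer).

Apply KCL at each of the 6 non-ground nodes and solve the resulting linear system.
Node n1: branches {L1, C2} → V_1 = -0.0003656-0.0002645j
Node n2: branches {I2, R3, L3, I4} → V_2 = 0.04227+0.03673j
Node n3: branches {I2, R3, C2} → V_3 = 0.1144+0.02728j
Node n4: branches {R1, I1, C1, L2, R2, I3, R6} → V_4 = 0.03797+0.05866j
Node n5: branches {R4, L3, R6, I4} → V_5 = 0.04172+0.03431j
Node n6: branches {I1, C1, L1, L2, R2, I3, R4, R5, C3} → V_6 = -0.0001446-0.0002114j

3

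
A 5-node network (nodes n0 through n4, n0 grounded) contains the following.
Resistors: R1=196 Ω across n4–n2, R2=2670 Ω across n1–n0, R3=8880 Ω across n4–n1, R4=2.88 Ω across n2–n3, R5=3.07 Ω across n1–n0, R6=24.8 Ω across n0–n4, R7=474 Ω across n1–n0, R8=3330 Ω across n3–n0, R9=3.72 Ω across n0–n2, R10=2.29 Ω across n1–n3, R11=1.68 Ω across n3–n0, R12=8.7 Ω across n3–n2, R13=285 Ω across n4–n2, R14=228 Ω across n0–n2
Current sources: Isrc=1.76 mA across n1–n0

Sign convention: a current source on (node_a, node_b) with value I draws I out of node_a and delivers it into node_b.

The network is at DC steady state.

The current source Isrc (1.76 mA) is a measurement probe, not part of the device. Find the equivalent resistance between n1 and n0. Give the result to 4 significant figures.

R_eq = 1.648 Ω

Apply KCL at each of the 4 non-ground nodes and solve the resulting linear system.
Node n1: branches {R2, R3, R5, R7, R10, Isrc} → V_1 = -0.002900
Node n2: branches {R1, R4, R9, R12, R13, R14} → V_2 = -0.0006533
Node n3: branches {R4, R8, R10, R11, R12} → V_3 = -0.001049
Node n4: branches {R1, R3, R6, R13} → V_4 = -0.0001213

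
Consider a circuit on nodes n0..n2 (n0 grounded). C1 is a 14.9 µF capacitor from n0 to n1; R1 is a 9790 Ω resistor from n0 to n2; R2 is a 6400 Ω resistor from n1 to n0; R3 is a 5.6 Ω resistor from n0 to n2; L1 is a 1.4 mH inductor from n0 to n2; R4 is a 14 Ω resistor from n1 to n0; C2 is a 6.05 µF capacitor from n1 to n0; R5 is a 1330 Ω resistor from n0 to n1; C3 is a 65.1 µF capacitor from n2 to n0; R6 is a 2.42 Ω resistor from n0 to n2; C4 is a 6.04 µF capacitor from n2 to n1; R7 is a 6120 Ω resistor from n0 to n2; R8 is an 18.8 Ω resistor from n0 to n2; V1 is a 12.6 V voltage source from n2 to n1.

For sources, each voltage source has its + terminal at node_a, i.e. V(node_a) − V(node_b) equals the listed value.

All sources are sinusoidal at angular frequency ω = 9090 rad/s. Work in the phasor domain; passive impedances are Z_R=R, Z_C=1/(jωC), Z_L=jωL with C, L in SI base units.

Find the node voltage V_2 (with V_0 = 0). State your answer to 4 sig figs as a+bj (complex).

Apply KCL at each of the 2 non-ground nodes and solve the resulting linear system.
Node n1: branches {C1, R2, R4, C2, R5, C4, V1} → V_1 = -10.28+1.070j
Node n2: branches {R1, R3, L1, C3, R6, C4, R7, R8, V1} → V_2 = 2.319+1.070j
Source currents: i(V1)=-0.9474-2.572j

2.319+1.070j V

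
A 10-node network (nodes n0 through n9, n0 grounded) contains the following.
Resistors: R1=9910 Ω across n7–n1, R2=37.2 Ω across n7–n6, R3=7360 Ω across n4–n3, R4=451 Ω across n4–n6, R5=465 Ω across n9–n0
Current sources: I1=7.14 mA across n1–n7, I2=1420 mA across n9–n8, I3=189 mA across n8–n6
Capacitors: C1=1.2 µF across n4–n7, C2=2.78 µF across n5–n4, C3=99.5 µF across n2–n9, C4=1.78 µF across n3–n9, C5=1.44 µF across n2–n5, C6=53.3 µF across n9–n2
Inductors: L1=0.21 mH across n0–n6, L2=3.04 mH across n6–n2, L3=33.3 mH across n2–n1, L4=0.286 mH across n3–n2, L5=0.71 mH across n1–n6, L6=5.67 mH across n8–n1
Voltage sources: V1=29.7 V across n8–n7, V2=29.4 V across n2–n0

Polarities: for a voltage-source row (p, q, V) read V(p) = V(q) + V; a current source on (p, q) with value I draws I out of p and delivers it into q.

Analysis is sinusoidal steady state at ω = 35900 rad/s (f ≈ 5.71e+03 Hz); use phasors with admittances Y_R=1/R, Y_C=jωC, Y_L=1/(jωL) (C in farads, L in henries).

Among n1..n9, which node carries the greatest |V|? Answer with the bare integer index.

Apply KCL at each of the 9 non-ground nodes and solve the resulting linear system.
Node n1: branches {R1, I1, L3, L5, L6} → V_1 = 14.50+10.25j
Node n2: branches {C3, C5, L2, L3, L4, C6, V2} → V_2 = 29.40+0.000j
Node n3: branches {C4, R3, L4} → V_3 = 29.38-0.4422j
Node n4: branches {C1, C2, R3, R4} → V_4 = 43.69+4.605j
Node n5: branches {C2, C5} → V_5 = 38.81+3.034j
Node n6: branches {L1, R2, L2, R4, I3, L5} → V_6 = 5.424+11.05j
Node n7: branches {R1, I1, C1, R2, V1} → V_7 = 54.67+6.231j
Node n8: branches {I2, I3, L6, V1} → V_8 = 84.37+6.231j
Node n9: branches {C3, C4, I2, R5, C6} → V_9 = 29.40+0.2622j
Source currents: i(V1)=1.251+0.3433j, i(V2)=-1.528+0.7189j

8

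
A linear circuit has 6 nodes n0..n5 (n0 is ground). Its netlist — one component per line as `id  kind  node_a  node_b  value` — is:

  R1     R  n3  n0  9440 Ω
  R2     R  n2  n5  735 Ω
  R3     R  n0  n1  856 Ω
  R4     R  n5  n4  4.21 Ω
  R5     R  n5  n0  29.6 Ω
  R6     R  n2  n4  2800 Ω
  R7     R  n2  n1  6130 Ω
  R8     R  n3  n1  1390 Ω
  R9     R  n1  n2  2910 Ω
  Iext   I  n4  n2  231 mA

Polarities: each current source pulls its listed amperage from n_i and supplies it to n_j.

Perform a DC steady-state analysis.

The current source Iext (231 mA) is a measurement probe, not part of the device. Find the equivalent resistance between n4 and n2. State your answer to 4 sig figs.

R_eq = 484.7 Ω

MNA unknowns: 5 node voltages V₁..V_5
R1: Y=0.0001059 on G[3,0]
R2: Y=0.001361 on G[2,5]
R3: Y=0.001168 on G[0,1]
R4: Y=0.2375 on G[5,4]
R5: Y=0.03378 on G[5,0]
R6: Y=0.0003571 on G[2,4]
R7: Y=0.0001631 on G[2,1]
R8: Y=0.0007194 on G[3,1]
R9: Y=0.0003436 on G[1,2]
Iext: z[4]−=0.231, z[2]+=0.231
solve → V1=31.54, V2=110.0, V3=27.49, V4=-1.981, V5=-1.177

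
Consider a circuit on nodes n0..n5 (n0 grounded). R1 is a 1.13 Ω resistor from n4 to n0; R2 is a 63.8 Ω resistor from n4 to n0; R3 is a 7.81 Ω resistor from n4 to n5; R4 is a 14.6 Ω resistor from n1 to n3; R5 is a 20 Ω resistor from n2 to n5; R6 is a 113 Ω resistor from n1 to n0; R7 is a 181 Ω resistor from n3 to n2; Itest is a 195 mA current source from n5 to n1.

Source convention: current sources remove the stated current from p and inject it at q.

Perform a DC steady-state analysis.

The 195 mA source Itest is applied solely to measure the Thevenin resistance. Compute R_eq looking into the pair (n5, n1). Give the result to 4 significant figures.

MNA unknowns: 5 node voltages V₁..V_5
R1: Y=0.8850 on G[4,0]
R2: Y=0.01567 on G[4,0]
R3: Y=0.1280 on G[4,5]
R4: Y=0.06849 on G[1,3]
R5: Y=0.05000 on G[2,5]
R6: Y=0.008850 on G[1,0]
R7: Y=0.005525 on G[3,2]
Itest: z[5]−=0.195, z[1]+=0.195
solve → V1=14.08, V2=0.2976, V3=13.05, V4=-0.1383, V5=-1.111

R_eq = 77.88 Ω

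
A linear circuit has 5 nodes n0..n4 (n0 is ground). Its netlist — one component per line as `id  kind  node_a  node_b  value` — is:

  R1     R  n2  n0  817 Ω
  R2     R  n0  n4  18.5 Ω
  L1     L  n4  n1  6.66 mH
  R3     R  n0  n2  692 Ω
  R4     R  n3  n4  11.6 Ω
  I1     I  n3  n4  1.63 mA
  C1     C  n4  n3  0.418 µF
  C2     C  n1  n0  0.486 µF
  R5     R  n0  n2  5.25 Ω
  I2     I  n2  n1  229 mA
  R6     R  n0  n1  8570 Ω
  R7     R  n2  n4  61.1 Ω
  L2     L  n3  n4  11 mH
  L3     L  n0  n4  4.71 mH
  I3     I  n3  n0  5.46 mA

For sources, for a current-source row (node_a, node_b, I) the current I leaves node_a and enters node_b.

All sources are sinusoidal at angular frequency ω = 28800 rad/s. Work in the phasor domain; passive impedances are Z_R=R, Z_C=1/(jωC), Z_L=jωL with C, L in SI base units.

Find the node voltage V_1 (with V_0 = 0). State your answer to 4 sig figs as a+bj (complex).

Element admittances at ω=28800 rad/s:
  Y(R1) = 0.001224+0.000j S between n2,n0
  Y(R2) = 0.05405+0.000j S between n0,n4
  Y(L1) = 0.000-0.005214j S between n4,n1
  Y(R3) = 0.001445+0.000j S between n0,n2
  Y(R4) = 0.08621+0.000j S between n3,n4
  I1: injects 0.00163 A into n4 (from n3)
  Y(C1) = 0.000+0.01204j S between n4,n3
  Y(C2) = 0.000+0.01400j S between n1,n0
  Y(R5) = 0.1905+0.000j S between n0,n2
  I2: injects 0.229 A into n1 (from n2)
  Y(R6) = 0.0001167+0.000j S between n0,n1
  Y(R7) = 0.01637+0.000j S between n2,n4
  Y(L2) = 0.000-0.003157j S between n3,n4
  Y(L3) = 0.000-0.007372j S between n0,n4
  I3: injects 0.00546 A into n0 (from n3)
Assemble and solve the 4×4 MNA system:
  V(n1)=1.638-25.74j  V(n2)=-1.264-0.04070j  V(n3)=-2.265-0.5127j  V(n4)=-2.184-0.5210j

1.638-25.74j V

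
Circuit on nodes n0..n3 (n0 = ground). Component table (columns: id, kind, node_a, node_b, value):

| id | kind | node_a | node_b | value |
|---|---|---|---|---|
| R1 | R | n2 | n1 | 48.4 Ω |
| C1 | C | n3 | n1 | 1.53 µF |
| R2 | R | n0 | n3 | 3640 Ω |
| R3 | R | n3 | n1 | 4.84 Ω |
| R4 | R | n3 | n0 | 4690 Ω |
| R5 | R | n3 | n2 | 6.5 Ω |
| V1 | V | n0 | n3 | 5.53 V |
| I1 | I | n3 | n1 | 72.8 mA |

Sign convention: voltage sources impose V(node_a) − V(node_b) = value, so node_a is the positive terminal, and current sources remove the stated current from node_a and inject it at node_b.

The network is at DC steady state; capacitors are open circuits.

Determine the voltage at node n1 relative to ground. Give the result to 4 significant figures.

Element admittances at DC:
  Y(R1) = 0.02066 S between n2,n1
  Y(C1) = 0.000 S between n3,n1
  Y(R2) = 0.0002747 S between n0,n3
  Y(R3) = 0.2066 S between n3,n1
  Y(R4) = 0.0002132 S between n3,n0
  Y(R5) = 0.1538 S between n3,n2
  V1: constraint V(n0)−V(n3) = 5.53
  I1: injects 0.0728 A into n1 (from n3)
Assemble and solve the 4×4 MNA system:
  V(n1)=-5.206  V(n2)=-5.492  V(n3)=-5.530
  i(V1)=-0.002698

-5.206 V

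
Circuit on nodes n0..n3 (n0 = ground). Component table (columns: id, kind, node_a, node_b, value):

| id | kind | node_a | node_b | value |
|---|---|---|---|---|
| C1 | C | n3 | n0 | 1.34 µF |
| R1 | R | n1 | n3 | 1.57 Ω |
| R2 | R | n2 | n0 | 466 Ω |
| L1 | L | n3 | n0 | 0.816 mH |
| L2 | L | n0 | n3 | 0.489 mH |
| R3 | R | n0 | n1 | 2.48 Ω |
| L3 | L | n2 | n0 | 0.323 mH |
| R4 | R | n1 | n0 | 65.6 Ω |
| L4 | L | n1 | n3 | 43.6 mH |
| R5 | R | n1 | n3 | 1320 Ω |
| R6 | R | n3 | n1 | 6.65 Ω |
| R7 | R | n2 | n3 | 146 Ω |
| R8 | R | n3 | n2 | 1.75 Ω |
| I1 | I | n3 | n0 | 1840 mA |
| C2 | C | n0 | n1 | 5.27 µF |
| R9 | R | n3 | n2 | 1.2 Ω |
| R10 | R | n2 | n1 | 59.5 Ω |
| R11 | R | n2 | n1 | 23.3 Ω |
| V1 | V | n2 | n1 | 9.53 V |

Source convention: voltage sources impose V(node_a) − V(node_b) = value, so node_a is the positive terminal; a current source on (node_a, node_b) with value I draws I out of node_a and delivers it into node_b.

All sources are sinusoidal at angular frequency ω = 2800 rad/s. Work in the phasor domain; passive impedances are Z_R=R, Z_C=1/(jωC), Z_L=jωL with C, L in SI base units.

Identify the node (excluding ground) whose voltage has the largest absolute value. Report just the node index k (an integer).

MNA unknowns: 3 node voltages V₁..V_3 plus 1 source current (V1)
C1: Y=0.000+0.003752j on G[3,0]
R1: Y=0.6369+0.000j on G[1,3]
R2: Y=0.002146+0.000j on G[2,0]
L1: Y=0.000-0.4377j on G[3,0]
L2: Y=0.000-0.7304j on G[0,3]
R3: Y=0.4032+0.000j on G[0,1]
L3: Y=0.000-1.106j on G[2,0]
R4: Y=0.01524+0.000j on G[1,0]
L4: Y=0.000-0.008191j on G[1,3]
R5: Y=0.0007576+0.000j on G[1,3]
R6: Y=0.1504+0.000j on G[3,1]
R7: Y=0.006849+0.000j on G[2,3]
R8: Y=0.5714+0.000j on G[3,2]
I1: z[3]−=1.84, z[0]+=1.84
C2: Y=0.000+0.01476j on G[0,1]
R9: Y=0.8333+0.000j on G[3,2]
R10: Y=0.01681+0.000j on G[2,1]
R11: Y=0.04292+0.000j on G[2,1]
V1: row V2−V1=9.53, i_V1 at 2,1
solve → V1=-7.198+1.035j, V2=2.332+1.035j, V3=-1.932+0.03231j
aux → i_V1=-7.738+1.161j

1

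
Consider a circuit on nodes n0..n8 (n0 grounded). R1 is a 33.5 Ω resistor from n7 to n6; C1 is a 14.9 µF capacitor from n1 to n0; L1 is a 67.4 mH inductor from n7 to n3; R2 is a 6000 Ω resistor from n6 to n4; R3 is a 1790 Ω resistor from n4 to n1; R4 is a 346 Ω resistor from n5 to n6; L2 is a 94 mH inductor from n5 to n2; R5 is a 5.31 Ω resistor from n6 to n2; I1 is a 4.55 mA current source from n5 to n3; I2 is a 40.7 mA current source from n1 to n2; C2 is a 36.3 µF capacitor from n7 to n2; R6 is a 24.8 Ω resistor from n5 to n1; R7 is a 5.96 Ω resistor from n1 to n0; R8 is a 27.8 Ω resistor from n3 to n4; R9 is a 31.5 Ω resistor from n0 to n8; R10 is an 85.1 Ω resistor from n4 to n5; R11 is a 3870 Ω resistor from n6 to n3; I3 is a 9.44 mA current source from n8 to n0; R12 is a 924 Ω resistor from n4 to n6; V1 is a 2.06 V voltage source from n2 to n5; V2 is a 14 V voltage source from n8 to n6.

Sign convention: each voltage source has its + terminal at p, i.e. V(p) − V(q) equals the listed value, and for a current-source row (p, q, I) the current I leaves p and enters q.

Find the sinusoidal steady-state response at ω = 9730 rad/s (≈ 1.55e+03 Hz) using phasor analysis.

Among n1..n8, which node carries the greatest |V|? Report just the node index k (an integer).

8

MNA unknowns: 8 node voltages V₁..V_8 plus 2 source currents (V1, V2)
R1: Y=0.02985+0.000j on G[7,6]
C1: Y=0.000+0.1450j on G[1,0]
L1: Y=0.000-0.001525j on G[7,3]
R2: Y=0.0001667+0.000j on G[6,4]
R3: Y=0.0005587+0.000j on G[4,1]
R4: Y=0.002890+0.000j on G[5,6]
L2: Y=0.000-0.001093j on G[5,2]
R5: Y=0.1883+0.000j on G[6,2]
I1: z[5]−=0.00455, z[3]+=0.00455
I2: z[1]−=0.0407, z[2]+=0.0407
C2: Y=0.000+0.3532j on G[7,2]
R6: Y=0.04032+0.000j on G[5,1]
R7: Y=0.1678+0.000j on G[1,0]
R8: Y=0.03597+0.000j on G[3,4]
R9: Y=0.03175+0.000j on G[0,8]
R10: Y=0.01175+0.000j on G[4,5]
R11: Y=0.0002584+0.000j on G[6,3]
I3: z[8]−=0.00944, z[0]+=0.00944
R12: Y=0.001082+0.000j on G[4,6]
V1: row V2−V5=2.06, i_V1 at 2,5
V2: row V8−V6=14, i_V2 at 8,6
solve → V1=-0.9602+0.7539j, V2=-4.528+0.4445j, V3=-5.775+0.2647j, V4=-5.914+0.3163j, V5=-6.588+0.4445j, V6=-5.780+0.4007j, V7=-4.535+0.5509j, V8=8.220+0.4007j
aux → i_V1=-0.2326-0.008590j, i_V2=-0.2704-0.01272j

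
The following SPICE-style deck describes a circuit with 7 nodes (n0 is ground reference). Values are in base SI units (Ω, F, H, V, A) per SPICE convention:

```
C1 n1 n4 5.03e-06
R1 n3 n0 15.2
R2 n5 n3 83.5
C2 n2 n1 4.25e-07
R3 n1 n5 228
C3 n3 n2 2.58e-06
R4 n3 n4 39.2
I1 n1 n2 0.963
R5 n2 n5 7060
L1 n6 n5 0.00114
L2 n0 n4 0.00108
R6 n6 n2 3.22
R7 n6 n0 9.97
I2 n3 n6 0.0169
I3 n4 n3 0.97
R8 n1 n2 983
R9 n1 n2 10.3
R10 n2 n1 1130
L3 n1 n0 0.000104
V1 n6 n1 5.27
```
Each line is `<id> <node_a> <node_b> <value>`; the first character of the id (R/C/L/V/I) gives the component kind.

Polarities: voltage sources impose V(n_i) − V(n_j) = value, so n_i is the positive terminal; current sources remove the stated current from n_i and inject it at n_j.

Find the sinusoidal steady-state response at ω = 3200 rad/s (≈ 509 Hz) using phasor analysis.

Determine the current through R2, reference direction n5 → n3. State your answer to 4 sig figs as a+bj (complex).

-0.05313+0.01069j A

MNA unknowns: 6 node voltages V₁..V_6 plus 1 source current (V1)
C1: Y=0.000+0.01610j on G[1,4]
R1: Y=0.06579+0.000j on G[3,0]
R2: Y=0.01198+0.000j on G[5,3]
C2: Y=0.000+0.001360j on G[2,1]
R3: Y=0.004386+0.000j on G[1,5]
C3: Y=0.000+0.008256j on G[3,2]
R4: Y=0.02551+0.000j on G[3,4]
I1: z[1]−=0.963, z[2]+=0.963
R5: Y=0.0001416+0.000j on G[2,5]
L1: Y=0.000-0.2741j on G[6,5]
L2: Y=0.000-0.2894j on G[0,4]
R6: Y=0.3106+0.000j on G[6,2]
R7: Y=0.1003+0.000j on G[6,0]
I2: z[3]−=0.0169, z[6]+=0.0169
I3: z[4]−=0.97, z[3]+=0.97
R8: Y=0.001017+0.000j on G[1,2]
R9: Y=0.09709+0.000j on G[1,2]
R10: Y=0.0008850+0.000j on G[2,1]
L3: Y=0.000-3.005j on G[1,0]
V1: row V6−V1=5.27, i_V1 at 6,1
solve → V1=-0.009506-0.1367j, V2=6.355-0.08962j, V3=9.738-0.9203j, V4=-0.1579-2.618j, V5=5.301-0.02731j, V6=5.260-0.1367j
aux → i_V1=-0.1410+0.01715j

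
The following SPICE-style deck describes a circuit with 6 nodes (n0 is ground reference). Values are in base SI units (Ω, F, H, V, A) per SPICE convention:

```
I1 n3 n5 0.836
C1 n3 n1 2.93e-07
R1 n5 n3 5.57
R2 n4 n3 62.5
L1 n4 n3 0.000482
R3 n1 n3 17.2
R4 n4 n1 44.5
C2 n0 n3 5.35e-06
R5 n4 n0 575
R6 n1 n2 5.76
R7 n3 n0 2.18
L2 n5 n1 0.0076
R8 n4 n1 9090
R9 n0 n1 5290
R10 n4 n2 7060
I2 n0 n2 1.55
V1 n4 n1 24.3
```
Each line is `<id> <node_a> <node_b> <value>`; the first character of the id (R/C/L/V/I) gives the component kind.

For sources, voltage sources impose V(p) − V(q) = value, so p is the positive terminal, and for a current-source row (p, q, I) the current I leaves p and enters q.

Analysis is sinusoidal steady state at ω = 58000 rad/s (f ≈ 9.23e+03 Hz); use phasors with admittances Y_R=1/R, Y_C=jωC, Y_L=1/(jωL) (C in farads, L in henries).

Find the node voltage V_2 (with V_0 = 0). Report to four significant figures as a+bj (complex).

21.83+12.75j V

Element admittances at ω=58000 rad/s:
  I1: injects 0.836 A into n5 (from n3)
  Y(C1) = 0.000+0.01699j S between n3,n1
  Y(R1) = 0.1795+0.000j S between n5,n3
  Y(R2) = 0.01600+0.000j S between n4,n3
  Y(L1) = 0.000-0.03577j S between n4,n3
  Y(R3) = 0.05814+0.000j S between n1,n3
  Y(R4) = 0.02247+0.000j S between n4,n1
  Y(C2) = 0.000+0.3103j S between n0,n3
  Y(R5) = 0.001739+0.000j S between n4,n0
  Y(R6) = 0.1736+0.000j S between n1,n2
  Y(R7) = 0.4587+0.000j S between n3,n0
  Y(L2) = 0.000-0.002269j S between n5,n1
  Y(R8) = 0.0001100+0.000j S between n4,n1
  Y(R9) = 0.0001890+0.000j S between n0,n1
  Y(R10) = 0.0001416+0.000j S between n4,n2
  I2: injects 1.55 A into n2 (from n0)
  V1: constraint V(n4)−V(n1) = 24.3
Assemble and solve the 6×6 MNA system:
  V(n1)=12.89+12.75j  V(n2)=21.83+12.75j  V(n3)=2.193-1.537j  V(n4)=37.19+12.75j  V(n5)=7.031-1.611j
  i(V1)=-1.686+1.001j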